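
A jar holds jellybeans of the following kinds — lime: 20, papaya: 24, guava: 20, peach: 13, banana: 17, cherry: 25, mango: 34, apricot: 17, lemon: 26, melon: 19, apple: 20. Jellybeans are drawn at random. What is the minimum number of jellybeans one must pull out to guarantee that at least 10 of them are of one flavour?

100

Put each drawn jellybean into a box by flavour. The largest draw with every box below 10 takes min(count, 9) from each flavour.
Σ min(cᵢ, 9) = 9 + 9 + 9 + 9 + 9 + 9 + 9 + 9 + 9 + 9 + 9 = 99.
Draw number 99 + 1 = 100 must push one box to 10.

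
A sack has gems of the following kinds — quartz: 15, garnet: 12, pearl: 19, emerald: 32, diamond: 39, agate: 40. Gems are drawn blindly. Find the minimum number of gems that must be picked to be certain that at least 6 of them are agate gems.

123

In the worst case for collecting agate gems, every non-agate gem comes out first.
There are 15 + 12 + 19 + 32 + 39 = 117 non-agate gems altogether.
After those, each further gem must be agate, so 117 + 6 = 123 draws guarantee 6 agate gems.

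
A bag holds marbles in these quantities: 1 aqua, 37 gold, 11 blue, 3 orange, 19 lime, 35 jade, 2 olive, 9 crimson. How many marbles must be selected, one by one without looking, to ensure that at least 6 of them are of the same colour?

An adversary could hand out at most 5 marbles per colour (aqua, orange, olive run out sooner): 1 + 5 + 5 + 3 + 5 + 5 + 2 + 5 = 31 marbles and still no colour has 6.
One more marble lands in a colour already at 5, so 32 draws are enough and 31 are not.

32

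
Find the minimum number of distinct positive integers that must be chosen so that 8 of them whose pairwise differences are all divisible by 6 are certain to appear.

Integers whose pairwise differences are multiples of 6 are exactly those sharing a remainder mod 6. The 6 residue classes mod 6 are the pigeonholes.
With 42 integers one could put 7 in each residue class and have no class reach 8.
The 43rd integer pushes some class to 8, so 6·7 + 1 = 43.

43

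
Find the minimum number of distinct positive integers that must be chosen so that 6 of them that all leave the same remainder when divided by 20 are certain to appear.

101

By pigeonhole, the 20 residue classes mod 20 are the pigeonholes.
With 100 integers one could put 5 in each residue class and have no class reach 6.
The 101st integer pushes some class to 6, so 20·5 + 1 = 101.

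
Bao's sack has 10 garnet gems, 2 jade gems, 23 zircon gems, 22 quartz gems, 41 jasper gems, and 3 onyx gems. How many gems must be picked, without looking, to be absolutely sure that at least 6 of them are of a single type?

26

An adversary could hand out at most 5 gems per type (jade, onyx run out sooner): 5 + 2 + 5 + 5 + 5 + 3 = 25 gems and still no type has 6.
By pigeonhole, one more gem lands in a type already at 5, so 26 draws are enough and 25 are not.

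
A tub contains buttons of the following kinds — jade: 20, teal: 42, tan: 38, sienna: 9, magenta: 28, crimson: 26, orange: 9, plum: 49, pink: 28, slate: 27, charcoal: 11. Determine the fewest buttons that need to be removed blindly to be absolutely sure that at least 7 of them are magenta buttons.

In the worst case for collecting magenta buttons, every non-magenta button comes out first.
There are 20 + 42 + 38 + 9 + 26 + 9 + 49 + 28 + 27 + 11 = 259 non-magenta buttons altogether.
After those, each further button must be magenta, so 259 + 7 = 266 draws guarantee 7 magenta buttons.

266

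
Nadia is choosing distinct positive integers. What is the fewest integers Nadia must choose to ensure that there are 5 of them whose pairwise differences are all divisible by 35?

Integers whose pairwise differences are multiples of 35 are exactly those sharing a remainder mod 35. The 35 residue classes mod 35 are the pigeonholes.
With 140 integers one could put 4 in each residue class and have no class reach 5.
The 141st integer pushes some class to 5, so 35·4 + 1 = 141.

141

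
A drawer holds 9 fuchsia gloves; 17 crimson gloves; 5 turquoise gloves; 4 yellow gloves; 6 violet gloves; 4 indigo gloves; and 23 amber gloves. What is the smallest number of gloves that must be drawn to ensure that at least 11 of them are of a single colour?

An adversary could hand out at most 10 gloves per colour (5 colours run out sooner): 9 + 10 + 5 + 4 + 6 + 4 + 10 = 48 gloves and still no colour has 11.
Pigeonhole: one more glove lands in a colour already at 10, so 49 draws are enough and 48 are not.

49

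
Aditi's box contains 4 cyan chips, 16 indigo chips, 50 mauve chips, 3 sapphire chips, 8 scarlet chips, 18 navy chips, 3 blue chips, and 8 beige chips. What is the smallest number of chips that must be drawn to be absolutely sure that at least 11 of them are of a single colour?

The 8 colours are the holes; the chips drawn are the pigeons.
To avoid 11 of any one colour, the worst case takes at most 10 of each colour, or every chip of a colour that has fewer than 10.
That gives 4 + 10 + 10 + 3 + 8 + 10 + 3 + 8 = 56 chips with no colour reaching 11.
The next chip forces some colour to 11, so 56 + 1 = 57.

57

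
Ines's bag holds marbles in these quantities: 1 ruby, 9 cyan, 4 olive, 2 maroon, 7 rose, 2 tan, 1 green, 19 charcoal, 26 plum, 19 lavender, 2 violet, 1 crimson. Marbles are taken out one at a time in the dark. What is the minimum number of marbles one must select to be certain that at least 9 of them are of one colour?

53

An adversary could hand out at most 8 marbles per colour (8 colours run out sooner): 1 + 8 + 4 + 2 + 7 + 2 + 1 + 8 + 8 + 8 + 2 + 1 = 52 marbles and still no colour has 9.
By pigeonhole, one more marble lands in a colour already at 8, so 53 draws are enough and 52 are not.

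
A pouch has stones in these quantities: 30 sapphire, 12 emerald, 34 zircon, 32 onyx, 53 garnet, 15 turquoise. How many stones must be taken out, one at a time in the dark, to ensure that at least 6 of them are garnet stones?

In the worst case for collecting garnet stones, every non-garnet stone comes out first.
There are 30 + 12 + 34 + 32 + 15 = 123 non-garnet stones altogether.
After those, each further stone must be garnet, so 123 + 6 = 129 draws guarantee 6 garnet stones.

129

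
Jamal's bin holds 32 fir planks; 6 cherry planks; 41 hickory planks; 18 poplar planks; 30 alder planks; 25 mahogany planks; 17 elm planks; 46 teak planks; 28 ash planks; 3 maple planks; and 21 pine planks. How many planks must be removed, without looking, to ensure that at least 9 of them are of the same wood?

The 11 woods are the holes; the planks drawn are the pigeons.
To avoid 9 of any one wood, the worst case takes at most 8 of each wood, or every plank of a wood that has fewer than 8.
That gives 8 + 6 + 8 + 8 + 8 + 8 + 8 + 8 + 8 + 3 + 8 = 81 planks with no wood reaching 9.
The next plank forces some wood to 9, so 81 + 1 = 82.

82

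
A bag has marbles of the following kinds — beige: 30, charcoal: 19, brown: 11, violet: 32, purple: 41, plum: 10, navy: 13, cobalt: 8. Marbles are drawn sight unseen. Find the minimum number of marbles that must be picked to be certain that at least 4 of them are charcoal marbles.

In the worst case for collecting charcoal marbles, every non-charcoal marble comes out first.
There are 30 + 11 + 32 + 41 + 10 + 13 + 8 = 145 non-charcoal marbles altogether.
After those, each further marble must be charcoal, so 145 + 4 = 149 draws guarantee 4 charcoal marbles.

149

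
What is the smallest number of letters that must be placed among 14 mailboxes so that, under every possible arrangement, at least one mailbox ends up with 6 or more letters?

With 70 letters one could put exactly 5 in each of the 14 mailboxes, and no mailbox would reach 6.
By the pigeonhole principle, one more letter must land in a mailbox that already has 5, giving it 6.
So 14 × 5 + 1 = 71 letters are required.

71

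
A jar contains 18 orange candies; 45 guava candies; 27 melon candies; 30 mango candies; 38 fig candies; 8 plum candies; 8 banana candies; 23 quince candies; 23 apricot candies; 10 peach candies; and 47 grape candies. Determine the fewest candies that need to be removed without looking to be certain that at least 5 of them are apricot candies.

259

In the worst case for collecting apricot candies, every non-apricot candy comes out first.
There are 18 + 45 + 27 + 30 + 38 + 8 + 8 + 23 + 10 + 47 = 254 non-apricot candies altogether.
After those, each further candy must be apricot, so 254 + 5 = 259 draws guarantee 5 apricot candies.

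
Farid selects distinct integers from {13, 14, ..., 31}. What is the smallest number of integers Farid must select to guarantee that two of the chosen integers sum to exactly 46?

Group the elements by complementary pair {x, 46−x}: {15,31}, {16,30}, {17,29}, …, giving 8 two-element pairs, the single value 23 (it cannot pair with itself since the integers are distinct), and 2 integers whose partner 46−x falls outside [13,31].
Pigeonhole: treating each of those 11 groups as a pigeonhole, one can pick one integer per group — 11 integers — with no two summing to 46.
The 12th integer lands in an occupied pair, forcing a sum of 46.

12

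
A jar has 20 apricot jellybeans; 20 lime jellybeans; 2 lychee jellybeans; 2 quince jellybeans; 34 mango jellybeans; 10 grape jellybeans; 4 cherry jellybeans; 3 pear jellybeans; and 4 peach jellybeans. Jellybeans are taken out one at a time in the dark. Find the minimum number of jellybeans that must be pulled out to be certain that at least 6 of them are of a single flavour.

Pigeonhole: put each drawn jellybean into a box by flavour. The largest draw with every box below 6 takes min(count, 5) from each flavour; flavours with fewer than 5 contribute all they have.
Σ min(cᵢ, 5) = 5 + 5 + 2 + 2 + 5 + 5 + 4 + 3 + 4 = 35.
Draw number 35 + 1 = 36 must push one box to 6.

36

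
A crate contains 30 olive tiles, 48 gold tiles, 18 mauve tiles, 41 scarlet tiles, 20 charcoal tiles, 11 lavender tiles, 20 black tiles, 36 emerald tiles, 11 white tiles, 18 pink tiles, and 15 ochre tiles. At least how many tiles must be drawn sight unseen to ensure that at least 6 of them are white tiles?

In the worst case for collecting white tiles, every non-white tile comes out first.
There are 30 + 48 + 18 + 41 + 20 + 11 + 20 + 36 + 18 + 15 = 257 non-white tiles altogether.
After those, each further tile must be white, so 257 + 6 = 263 draws guarantee 6 white tiles.

263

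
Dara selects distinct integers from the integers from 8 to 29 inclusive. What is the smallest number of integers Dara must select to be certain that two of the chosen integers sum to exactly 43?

15

A set avoiding the sum 43 can contain at most one of each pair {x, 43−x}, plus the 6 elements whose complement lies outside the range.
The integers 8, …, 21 (14 of them) are such a set: any two sum to at least 8+9 = 17 and at most 20+21 = 41 < 43.
Pigeonhole: any 15th integer completes one of the 8 pairs, so 15 choices force a sum of 43.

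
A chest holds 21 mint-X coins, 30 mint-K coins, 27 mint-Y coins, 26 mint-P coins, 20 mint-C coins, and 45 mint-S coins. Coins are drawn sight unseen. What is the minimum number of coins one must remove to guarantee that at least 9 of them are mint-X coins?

In the worst case for collecting mint-X coins, every non-mint-X coin comes out first.
There are 30 + 27 + 26 + 20 + 45 = 148 non-mint-X coins altogether.
After those, each further coin must be mint-X, so 148 + 9 = 157 draws guarantee 9 mint-X coins.

157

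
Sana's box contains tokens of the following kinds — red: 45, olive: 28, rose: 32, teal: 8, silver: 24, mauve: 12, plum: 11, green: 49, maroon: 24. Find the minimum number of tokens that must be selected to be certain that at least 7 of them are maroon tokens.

216

In the worst case for collecting maroon tokens, every non-maroon token comes out first.
There are 45 + 28 + 32 + 8 + 24 + 12 + 11 + 49 = 209 non-maroon tokens altogether.
After those, each further token must be maroon, so 209 + 7 = 216 draws guarantee 7 maroon tokens.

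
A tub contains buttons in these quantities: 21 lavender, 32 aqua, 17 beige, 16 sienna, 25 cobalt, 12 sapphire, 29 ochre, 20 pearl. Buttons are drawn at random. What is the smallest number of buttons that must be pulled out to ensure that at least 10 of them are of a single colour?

By pigeonhole, put each drawn button into a box by colour. The largest draw with every box below 10 takes min(count, 9) from each colour.
Σ min(cᵢ, 9) = 9 + 9 + 9 + 9 + 9 + 9 + 9 + 9 = 72.
Draw number 72 + 1 = 73 must push one box to 10.

73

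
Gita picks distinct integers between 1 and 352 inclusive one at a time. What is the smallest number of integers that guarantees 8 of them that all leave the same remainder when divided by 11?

78

The 11 residue classes mod 11 are the pigeonholes.
With 77 integers one could put 7 in each residue class and have no class reach 8.
The 78th integer pushes some class to 8, so 11·7 + 1 = 78.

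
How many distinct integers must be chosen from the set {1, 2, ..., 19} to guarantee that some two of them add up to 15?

13

Two chosen integers sum to 15 exactly when both halves of some pair {x, 15−x} with 1 ≤ x ≤ 15−x ≤ 14 are chosen — 7 such pairs.
The remaining 5 elements (those with no distinct partner in range) can never complete a 15-sum, so the worst case takes all of them and one from each pair: 5 + 7 = 12.
The 13th integer has to be the second member of some pair, so 12 + 1 = 13.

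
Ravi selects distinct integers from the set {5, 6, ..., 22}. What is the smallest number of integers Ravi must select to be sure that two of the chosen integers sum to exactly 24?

12

Two chosen integers sum to 24 exactly when both halves of some pair {x, 24−x} with 5 ≤ x ≤ 24−x ≤ 19 are chosen — 7 such pairs.
The remaining 4 elements (those with no distinct partner in range) can never complete a 24-sum, so the worst case takes all of them and one from each pair: 4 + 7 = 11.
By pigeonhole, the 12th integer has to be the second member of some pair, so 11 + 1 = 12.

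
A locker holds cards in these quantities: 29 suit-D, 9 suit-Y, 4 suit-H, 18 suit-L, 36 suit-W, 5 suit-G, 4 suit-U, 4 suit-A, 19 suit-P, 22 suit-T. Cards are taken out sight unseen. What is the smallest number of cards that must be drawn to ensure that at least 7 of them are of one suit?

54

An adversary could hand out at most 6 cards per suit (4 suits run out sooner): 6 + 6 + 4 + 6 + 6 + 5 + 4 + 4 + 6 + 6 = 53 cards and still no suit has 7.
By pigeonhole, one more card lands in a suit already at 6, so 54 draws are enough and 53 are not.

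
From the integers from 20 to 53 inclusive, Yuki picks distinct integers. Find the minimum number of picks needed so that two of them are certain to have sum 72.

19

Group the elements by complementary pair {x, 72−x}: {20,52}, {21,51}, {22,50}, …, giving 16 two-element pairs, the single value 36 (it cannot pair with itself since the integers are distinct), and 1 integer whose partner 72−x falls outside [20,53].
By pigeonhole, treating each of those 18 groups as a pigeonhole, one can pick one integer per group — 18 integers — with no two summing to 72.
The 19th integer lands in an occupied pair, forcing a sum of 72.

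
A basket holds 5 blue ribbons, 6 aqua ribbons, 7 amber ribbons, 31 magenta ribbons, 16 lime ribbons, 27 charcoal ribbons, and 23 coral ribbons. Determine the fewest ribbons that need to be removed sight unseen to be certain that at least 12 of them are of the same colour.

63

Put each drawn ribbon into a box by colour. The largest draw with every box below 12 takes min(count, 11) from each colour; colours with fewer than 11 contribute all they have.
Σ min(cᵢ, 11) = 5 + 6 + 7 + 11 + 11 + 11 + 11 = 62.
Draw number 62 + 1 = 63 must push one box to 12.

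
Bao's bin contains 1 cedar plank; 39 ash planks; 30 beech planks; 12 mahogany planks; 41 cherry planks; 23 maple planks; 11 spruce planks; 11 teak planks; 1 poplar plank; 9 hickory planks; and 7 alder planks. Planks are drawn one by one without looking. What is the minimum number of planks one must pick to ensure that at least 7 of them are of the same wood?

57

Pigeonhole: the 11 woods are the holes; the planks drawn are the pigeons.
To avoid 7 of any one wood, the worst case takes at most 6 of each wood, or every plank of a wood that has fewer than 6.
That gives 1 + 6 + 6 + 6 + 6 + 6 + 6 + 6 + 1 + 6 + 6 = 56 planks with no wood reaching 7.
The next plank forces some wood to 7, so 56 + 1 = 57.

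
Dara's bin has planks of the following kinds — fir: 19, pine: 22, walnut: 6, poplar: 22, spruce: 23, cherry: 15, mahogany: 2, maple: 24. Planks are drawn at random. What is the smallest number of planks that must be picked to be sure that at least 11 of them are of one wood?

69

An adversary could hand out at most 10 planks per wood (walnut, mahogany run out sooner): 10 + 10 + 6 + 10 + 10 + 10 + 2 + 10 = 68 planks and still no wood has 11.
Pigeonhole: one more plank lands in a wood already at 10, so 69 draws are enough and 68 are not.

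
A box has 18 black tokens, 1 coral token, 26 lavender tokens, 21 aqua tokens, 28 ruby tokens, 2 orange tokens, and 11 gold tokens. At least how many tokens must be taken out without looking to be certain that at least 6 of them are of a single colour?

An adversary could hand out at most 5 tokens per colour (coral, orange run out sooner): 5 + 1 + 5 + 5 + 5 + 2 + 5 = 28 tokens and still no colour has 6.
One more token lands in a colour already at 5, so 29 draws are enough and 28 are not.

29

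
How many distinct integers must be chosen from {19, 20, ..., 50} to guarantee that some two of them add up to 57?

Group the elements by complementary pair {x, 57−x}: {19,38}, {20,37}, {21,36}, …, giving 10 two-element pairs and 12 integers whose partner 57−x falls outside [19,50].
Pigeonhole: treating each of those 22 groups as a pigeonhole, one can pick one integer per group — 22 integers — with no two summing to 57.
The 23rd integer lands in an occupied pair, forcing a sum of 57.

23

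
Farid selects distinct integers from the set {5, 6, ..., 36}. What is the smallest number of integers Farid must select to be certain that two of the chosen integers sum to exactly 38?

A set avoiding the sum 38 can contain at most one of each pair {x, 38−x}, plus the 4 elements whose complement lies outside the range or equal to its own complement.
The integers 19, …, 36 (18 of them) are such a set: any two sum to at least 19+20 = 39 > 38.
Any 19th integer completes one of the 14 pairs, so 19 choices force a sum of 38.

19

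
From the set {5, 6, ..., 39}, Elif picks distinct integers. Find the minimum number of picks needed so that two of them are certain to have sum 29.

Group the elements by complementary pair {x, 29−x}: {5,24}, {6,23}, {7,22}, …, giving 10 two-element pairs and 15 integers whose partner 29−x falls outside [5,39].
Treating each of those 25 groups as a pigeonhole, one can pick one integer per group — 25 integers — with no two summing to 29.
The 26th integer lands in an occupied pair, forcing a sum of 29.

26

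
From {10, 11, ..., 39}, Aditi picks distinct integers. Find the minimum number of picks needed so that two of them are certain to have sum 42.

20

A set avoiding the sum 42 can contain at most one of each pair {x, 42−x}, plus the 8 elements whose complement lies outside the range or equal to its own complement.
The integers 21, …, 39 (19 of them) are such a set: any two sum to at least 21+22 = 43 > 42.
Any 20th integer completes one of the 11 pairs, so 20 choices force a sum of 42.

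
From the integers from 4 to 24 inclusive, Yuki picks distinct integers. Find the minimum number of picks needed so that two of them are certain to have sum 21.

15

A set avoiding the sum 21 can contain at most one of each pair {x, 21−x}, plus the 7 elements whose complement lies outside the range.
The integers 11, …, 24 (14 of them) are such a set: any two sum to at least 11+12 = 23 > 21.
By the pigeonhole principle, any 15th integer completes one of the 7 pairs, so 15 choices force a sum of 21.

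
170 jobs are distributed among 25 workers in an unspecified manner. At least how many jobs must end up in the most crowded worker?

7

Pigeonhole: the 25 workers are the holes and the 170 jobs are the pigeons.
If every worker held at most 6 jobs, the total would be at most 25 × 6 = 150, which is less than 170.
So some worker holds at least ⌈170/25⌉ = 7 jobs.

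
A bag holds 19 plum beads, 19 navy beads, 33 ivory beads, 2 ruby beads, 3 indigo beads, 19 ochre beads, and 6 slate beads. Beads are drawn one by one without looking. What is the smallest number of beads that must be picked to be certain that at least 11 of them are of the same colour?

Pigeonhole: the 7 colours are the holes; the beads drawn are the pigeons.
To avoid 11 of any one colour, the worst case takes at most 10 of each colour, or every bead of a colour that has fewer than 10.
That gives 10 + 10 + 10 + 2 + 3 + 10 + 6 = 51 beads with no colour reaching 11.
The next bead forces some colour to 11, so 51 + 1 = 52.

52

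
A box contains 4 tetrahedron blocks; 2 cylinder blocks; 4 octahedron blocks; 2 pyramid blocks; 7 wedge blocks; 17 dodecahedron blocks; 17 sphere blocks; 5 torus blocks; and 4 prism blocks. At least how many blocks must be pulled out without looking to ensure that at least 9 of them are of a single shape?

45

Put each drawn block into a box by shape. The largest draw with every box below 9 takes min(count, 8) from each shape; shapes with fewer than 8 contribute all they have.
Σ min(cᵢ, 8) = 4 + 2 + 4 + 2 + 7 + 8 + 8 + 5 + 4 = 44.
Draw number 44 + 1 = 45 must push one box to 9.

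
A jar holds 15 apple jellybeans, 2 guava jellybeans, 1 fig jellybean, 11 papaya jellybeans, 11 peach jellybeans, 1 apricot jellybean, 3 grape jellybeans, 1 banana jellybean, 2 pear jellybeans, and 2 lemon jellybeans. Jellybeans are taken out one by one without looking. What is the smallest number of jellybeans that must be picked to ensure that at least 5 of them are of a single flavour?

The 10 flavours are the holes; the jellybeans drawn are the pigeons.
To avoid 5 of any one flavour, the worst case takes at most 4 of each flavour, or every jellybean of a flavour that has fewer than 4.
That gives 4 + 2 + 1 + 4 + 4 + 1 + 3 + 1 + 2 + 2 = 24 jellybeans with no flavour reaching 5.
The next jellybean forces some flavour to 5, so 24 + 1 = 25.

25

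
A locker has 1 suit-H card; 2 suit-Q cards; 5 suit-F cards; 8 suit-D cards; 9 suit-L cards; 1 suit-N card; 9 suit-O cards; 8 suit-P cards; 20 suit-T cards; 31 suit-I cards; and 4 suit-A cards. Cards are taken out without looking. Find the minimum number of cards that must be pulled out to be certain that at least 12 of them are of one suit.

The 11 suits are the holes; the cards drawn are the pigeons.
To avoid 12 of any one suit, the worst case takes at most 11 of each suit, or every card of a suit that has fewer than 11.
That gives 1 + 2 + 5 + 8 + 9 + 1 + 9 + 8 + 11 + 11 + 4 = 69 cards with no suit reaching 12.
The next card forces some suit to 12, so 69 + 1 = 70.

70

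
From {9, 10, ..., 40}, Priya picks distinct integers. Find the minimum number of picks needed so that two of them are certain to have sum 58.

Two chosen integers sum to 58 exactly when both halves of some pair {x, 58−x} with 18 ≤ x ≤ 58−x ≤ 40 are chosen — 11 such pairs.
The remaining 10 elements (those with no distinct partner in range) can never complete a 58-sum, so the worst case takes all of them and one from each pair: 10 + 11 = 21.
By the pigeonhole principle, the 22nd integer has to be the second member of some pair, so 21 + 1 = 22.

22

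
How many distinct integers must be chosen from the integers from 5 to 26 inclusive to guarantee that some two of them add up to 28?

Group the elements by complementary pair {x, 28−x}: {5,23}, {6,22}, {7,21}, …, giving 9 two-element pairs, the single value 14 (it cannot pair with itself since the integers are distinct), and 3 integers whose partner 28−x falls outside [5,26].
By pigeonhole, treating each of those 13 groups as a pigeonhole, one can pick one integer per group — 13 integers — with no two summing to 28.
The 14th integer lands in an occupied pair, forcing a sum of 28.

14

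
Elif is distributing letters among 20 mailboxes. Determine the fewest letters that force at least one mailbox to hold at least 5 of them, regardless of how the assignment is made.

With 80 letters one could put exactly 4 in each of the 20 mailboxes, and no mailbox would reach 5.
One more letter must land in a mailbox that already has 4, giving it 5.
So 20 × 4 + 1 = 81 letters are required.

81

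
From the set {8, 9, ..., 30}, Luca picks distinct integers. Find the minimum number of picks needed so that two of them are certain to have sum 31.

Group the elements by complementary pair {x, 31−x}: {8,23}, {9,22}, {10,21}, …, giving 8 two-element pairs and 7 integers whose partner 31−x falls outside [8,30].
Treating each of those 15 groups as a pigeonhole, one can pick one integer per group — 15 integers — with no two summing to 31.
The 16th integer lands in an occupied pair, forcing a sum of 31.

16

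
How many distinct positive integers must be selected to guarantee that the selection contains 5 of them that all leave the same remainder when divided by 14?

Pigeonhole: the 14 residue classes mod 14 are the pigeonholes.
With 56 integers one could put 4 in each residue class and have no class reach 5.
The 57th integer pushes some class to 5, so 14·4 + 1 = 57.

57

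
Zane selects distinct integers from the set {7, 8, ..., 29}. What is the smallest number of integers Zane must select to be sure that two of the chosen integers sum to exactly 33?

14

Two chosen integers sum to 33 exactly when both halves of some pair {x, 33−x} with 7 ≤ x ≤ 33−x ≤ 26 are chosen — 10 such pairs.
The remaining 3 elements (those with no distinct partner in range) can never complete a 33-sum, so the worst case takes all of them and one from each pair: 3 + 10 = 13.
The 14th integer has to be the second member of some pair, so 13 + 1 = 14.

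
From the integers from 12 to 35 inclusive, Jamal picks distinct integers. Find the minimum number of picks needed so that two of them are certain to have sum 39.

17

Group the elements by complementary pair {x, 39−x}: {12,27}, {13,26}, {14,25}, …, giving 8 two-element pairs and 8 integers whose partner 39−x falls outside [12,35].
By the pigeonhole principle, treating each of those 16 groups as a pigeonhole, one can pick one integer per group — 16 integers — with no two summing to 39.
The 17th integer lands in an occupied pair, forcing a sum of 39.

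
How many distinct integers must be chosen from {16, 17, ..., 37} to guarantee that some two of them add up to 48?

15

Two chosen integers sum to 48 exactly when both halves of some pair {x, 48−x} with 16 ≤ x ≤ 48−x ≤ 32 are chosen — 8 such pairs.
The remaining 6 elements (those with no distinct partner in range) can never complete a 48-sum, so the worst case takes all of them and one from each pair: 6 + 8 = 14.
By pigeonhole, the 15th integer has to be the second member of some pair, so 14 + 1 = 15.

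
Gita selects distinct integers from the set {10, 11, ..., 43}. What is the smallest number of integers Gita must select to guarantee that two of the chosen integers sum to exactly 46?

22

Two chosen integers sum to 46 exactly when both halves of some pair {x, 46−x} with 10 ≤ x ≤ 46−x ≤ 36 are chosen — 13 such pairs.
The remaining 8 elements (those with no distinct partner in range) can never complete a 46-sum, so the worst case takes all of them and one from each pair: 8 + 13 = 21.
Pigeonhole: the 22nd integer has to be the second member of some pair, so 21 + 1 = 22.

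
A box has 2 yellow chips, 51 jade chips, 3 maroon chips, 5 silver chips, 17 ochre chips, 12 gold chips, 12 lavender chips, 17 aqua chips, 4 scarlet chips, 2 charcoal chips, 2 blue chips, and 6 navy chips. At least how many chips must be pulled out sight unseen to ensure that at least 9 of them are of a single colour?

An adversary could hand out at most 8 chips per colour (7 colours run out sooner): 2 + 8 + 3 + 5 + 8 + 8 + 8 + 8 + 4 + 2 + 2 + 6 = 64 chips and still no colour has 9.
By the pigeonhole principle, one more chip lands in a colour already at 8, so 65 draws are enough and 64 are not.

65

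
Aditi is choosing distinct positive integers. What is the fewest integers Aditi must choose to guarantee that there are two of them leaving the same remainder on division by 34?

The 34 residue classes mod 34 are the pigeonholes.
With 34 integers one could put 1 in each residue class and have no class reach 2.
The 35th integer pushes some class to 2, so 34·1 + 1 = 35.

35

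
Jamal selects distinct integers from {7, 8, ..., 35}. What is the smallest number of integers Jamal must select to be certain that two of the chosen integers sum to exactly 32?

21

A set avoiding the sum 32 can contain at most one of each pair {x, 32−x}, plus the 11 elements whose complement lies outside the range or equal to its own complement.
The integers 16, …, 35 (20 of them) are such a set: any two sum to at least 16+17 = 33 > 32.
By the pigeonhole principle, any 21st integer completes one of the 9 pairs, so 21 choices force a sum of 32.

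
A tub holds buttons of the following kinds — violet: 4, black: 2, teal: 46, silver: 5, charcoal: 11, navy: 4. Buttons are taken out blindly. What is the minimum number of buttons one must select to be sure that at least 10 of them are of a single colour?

By pigeonhole, put each drawn button into a box by colour. The largest draw with every box below 10 takes min(count, 9) from each colour; colours with fewer than 9 contribute all they have.
Σ min(cᵢ, 9) = 4 + 2 + 9 + 5 + 9 + 4 = 33.
Draw number 33 + 1 = 34 must push one box to 10.

34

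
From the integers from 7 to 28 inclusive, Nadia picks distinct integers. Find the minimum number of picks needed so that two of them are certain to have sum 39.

14

Two chosen integers sum to 39 exactly when both halves of some pair {x, 39−x} with 11 ≤ x ≤ 39−x ≤ 28 are chosen — 9 such pairs.
The remaining 4 elements (those with no distinct partner in range) can never complete a 39-sum, so the worst case takes all of them and one from each pair: 4 + 9 = 13.
By the pigeonhole principle, the 14th integer has to be the second member of some pair, so 13 + 1 = 14.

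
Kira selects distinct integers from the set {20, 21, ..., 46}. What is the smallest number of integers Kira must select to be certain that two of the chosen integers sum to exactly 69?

16

A set avoiding the sum 69 can contain at most one of each pair {x, 69−x}, plus the 3 elements whose complement lies outside the range.
The integers 20, …, 34 (15 of them) are such a set: any two sum to at least 20+21 = 41 and at most 33+34 = 67 < 69.
Any 16th integer completes one of the 12 pairs, so 16 choices force a sum of 69.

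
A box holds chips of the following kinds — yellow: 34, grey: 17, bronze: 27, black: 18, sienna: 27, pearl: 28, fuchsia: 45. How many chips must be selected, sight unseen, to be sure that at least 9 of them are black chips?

187

In the worst case for collecting black chips, every non-black chip comes out first.
There are 34 + 17 + 27 + 27 + 28 + 45 = 178 non-black chips altogether.
After those, each further chip must be black, so 178 + 9 = 187 draws guarantee 9 black chips.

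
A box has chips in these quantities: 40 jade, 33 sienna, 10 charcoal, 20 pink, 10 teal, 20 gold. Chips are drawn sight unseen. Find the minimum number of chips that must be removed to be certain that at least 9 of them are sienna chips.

In the worst case for collecting sienna chips, every non-sienna chip comes out first.
There are 40 + 10 + 20 + 10 + 20 = 100 non-sienna chips altogether.
After those, each further chip must be sienna, so 100 + 9 = 109 draws guarantee 9 sienna chips.

109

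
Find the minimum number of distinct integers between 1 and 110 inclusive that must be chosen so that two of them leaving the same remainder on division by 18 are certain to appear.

By the pigeonhole principle, the 18 residue classes mod 18 are the pigeonholes.
With 18 integers one could put 1 in each residue class and have no class reach 2.
The 19th integer pushes some class to 2, so 18·1 + 1 = 19.

19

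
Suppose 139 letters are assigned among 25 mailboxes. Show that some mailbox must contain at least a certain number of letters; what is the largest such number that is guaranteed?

The 25 mailboxes are the holes and the 139 letters are the pigeons.
If every mailbox held at most 5 letters, the total would be at most 25 × 5 = 125, which is less than 139.
So some mailbox holds at least ⌈139/25⌉ = 6 letters.

6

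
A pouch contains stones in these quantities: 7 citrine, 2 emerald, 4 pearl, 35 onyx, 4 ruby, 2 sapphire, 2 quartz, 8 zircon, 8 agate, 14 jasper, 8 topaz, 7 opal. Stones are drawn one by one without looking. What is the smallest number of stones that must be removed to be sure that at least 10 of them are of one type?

Pigeonhole: put each drawn stone into a box by type. The largest draw with every box below 10 takes min(count, 9) from each type; types with fewer than 9 contribute all they have.
Σ min(cᵢ, 9) = 7 + 2 + 4 + 9 + 4 + 2 + 2 + 8 + 8 + 9 + 8 + 7 = 70.
Draw number 70 + 1 = 71 must push one box to 10.

71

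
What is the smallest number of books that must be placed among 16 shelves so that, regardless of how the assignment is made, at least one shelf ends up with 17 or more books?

257

With 256 books one could put exactly 16 in each of the 16 shelves, and no shelf would reach 17.
One more book must land in a shelf that already has 16, giving it 17.
So 16 × 16 + 1 = 257 books are required.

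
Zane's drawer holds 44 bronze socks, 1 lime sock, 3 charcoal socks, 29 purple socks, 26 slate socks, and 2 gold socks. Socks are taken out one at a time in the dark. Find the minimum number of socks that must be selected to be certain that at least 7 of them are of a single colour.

25

The 6 colours are the holes; the socks drawn are the pigeons.
To avoid 7 of any one colour, the worst case takes at most 6 of each colour, or every sock of a colour that has fewer than 6.
That gives 6 + 1 + 3 + 6 + 6 + 2 = 24 socks with no colour reaching 7.
The next sock forces some colour to 7, so 24 + 1 = 25.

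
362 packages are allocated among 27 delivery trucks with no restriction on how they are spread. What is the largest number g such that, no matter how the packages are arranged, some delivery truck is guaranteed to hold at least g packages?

14

By the pigeonhole principle, the 27 delivery trucks are the holes and the 362 packages are the pigeons.
If every delivery truck held at most 13 packages, the total would be at most 27 × 13 = 351, which is less than 362.
So some delivery truck holds at least ⌈362/27⌉ = 14 packages.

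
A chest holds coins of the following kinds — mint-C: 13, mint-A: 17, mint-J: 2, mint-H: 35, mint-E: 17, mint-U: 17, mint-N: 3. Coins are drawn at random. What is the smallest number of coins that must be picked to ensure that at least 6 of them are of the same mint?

31

By pigeonhole, put each drawn coin into a box by mint. The largest draw with every box below 6 takes min(count, 5) from each mint; mints with fewer than 5 contribute all they have.
Σ min(cᵢ, 5) = 5 + 5 + 2 + 5 + 5 + 5 + 3 = 30.
Draw number 30 + 1 = 31 must push one box to 6.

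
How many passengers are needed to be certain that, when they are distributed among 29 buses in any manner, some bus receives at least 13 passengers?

With 348 passengers one could put exactly 12 in each of the 29 buses, and no bus would reach 13.
By pigeonhole, one more passenger must land in a bus that already has 12, giving it 13.
So 29 × 12 + 1 = 349 passengers are required.

349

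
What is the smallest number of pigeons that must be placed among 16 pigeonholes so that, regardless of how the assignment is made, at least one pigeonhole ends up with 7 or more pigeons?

97

With 96 pigeons one could put exactly 6 in each of the 16 pigeonholes, and no pigeonhole would reach 7.
By pigeonhole, one more pigeon must land in a pigeonhole that already has 6, giving it 7.
So 16 × 6 + 1 = 97 pigeons are required.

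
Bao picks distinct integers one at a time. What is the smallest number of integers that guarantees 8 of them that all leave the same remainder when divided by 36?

253

The 36 residue classes mod 36 are the pigeonholes.
With 252 integers one could put 7 in each residue class and have no class reach 8.
The 253rd integer pushes some class to 8, so 36·7 + 1 = 253.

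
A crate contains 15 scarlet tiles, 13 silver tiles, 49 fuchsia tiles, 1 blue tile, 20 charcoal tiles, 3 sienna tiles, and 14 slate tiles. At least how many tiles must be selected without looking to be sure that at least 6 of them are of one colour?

30

An adversary could hand out at most 5 tiles per colour (blue, sienna run out sooner): 5 + 5 + 5 + 1 + 5 + 3 + 5 = 29 tiles and still no colour has 6.
By the pigeonhole principle, one more tile lands in a colour already at 5, so 30 draws are enough and 29 are not.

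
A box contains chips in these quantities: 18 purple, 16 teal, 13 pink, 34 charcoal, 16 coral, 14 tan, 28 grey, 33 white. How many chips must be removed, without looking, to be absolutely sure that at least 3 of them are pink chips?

162

In the worst case for collecting pink chips, every non-pink chip comes out first.
There are 18 + 16 + 34 + 16 + 14 + 28 + 33 = 159 non-pink chips altogether.
After those, each further chip must be pink, so 159 + 3 = 162 draws guarantee 3 pink chips.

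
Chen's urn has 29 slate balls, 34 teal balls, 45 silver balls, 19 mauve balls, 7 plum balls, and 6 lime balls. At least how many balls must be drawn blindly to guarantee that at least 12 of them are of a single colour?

By the pigeonhole principle, the 6 colours are the holes; the balls drawn are the pigeons.
To avoid 12 of any one colour, the worst case takes at most 11 of each colour, or every ball of a colour that has fewer than 11.
That gives 11 + 11 + 11 + 11 + 7 + 6 = 57 balls with no colour reaching 12.
The next ball forces some colour to 12, so 57 + 1 = 58.

58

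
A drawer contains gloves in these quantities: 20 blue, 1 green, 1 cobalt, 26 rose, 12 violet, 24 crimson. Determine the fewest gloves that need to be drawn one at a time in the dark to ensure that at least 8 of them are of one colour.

31

By the pigeonhole principle, put each drawn glove into a box by colour. The largest draw with every box below 8 takes min(count, 7) from each colour; colours with fewer than 7 contribute all they have.
Σ min(cᵢ, 7) = 7 + 1 + 1 + 7 + 7 + 7 = 30.
Draw number 30 + 1 = 31 must push one box to 8.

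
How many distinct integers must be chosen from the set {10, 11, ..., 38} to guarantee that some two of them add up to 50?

Group the elements by complementary pair {x, 50−x}: {12,38}, {13,37}, {14,36}, …, giving 13 two-element pairs, the single value 25 (it cannot pair with itself since the integers are distinct), and 2 integers whose partner 50−x falls outside [10,38].
Pigeonhole: treating each of those 16 groups as a pigeonhole, one can pick one integer per group — 16 integers — with no two summing to 50.
The 17th integer lands in an occupied pair, forcing a sum of 50.

17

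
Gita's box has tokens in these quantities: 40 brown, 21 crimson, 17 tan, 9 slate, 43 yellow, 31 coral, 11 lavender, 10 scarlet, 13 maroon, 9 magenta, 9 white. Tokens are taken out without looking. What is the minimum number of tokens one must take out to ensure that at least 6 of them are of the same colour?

By the pigeonhole principle, the 11 colours are the holes; the tokens drawn are the pigeons.
To avoid 6 of any one colour, the worst case takes at most 5 of each colour.
That gives 5 + 5 + 5 + 5 + 5 + 5 + 5 + 5 + 5 + 5 + 5 = 55 tokens with no colour reaching 6.
The next token forces some colour to 6, so 55 + 1 = 56.

56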